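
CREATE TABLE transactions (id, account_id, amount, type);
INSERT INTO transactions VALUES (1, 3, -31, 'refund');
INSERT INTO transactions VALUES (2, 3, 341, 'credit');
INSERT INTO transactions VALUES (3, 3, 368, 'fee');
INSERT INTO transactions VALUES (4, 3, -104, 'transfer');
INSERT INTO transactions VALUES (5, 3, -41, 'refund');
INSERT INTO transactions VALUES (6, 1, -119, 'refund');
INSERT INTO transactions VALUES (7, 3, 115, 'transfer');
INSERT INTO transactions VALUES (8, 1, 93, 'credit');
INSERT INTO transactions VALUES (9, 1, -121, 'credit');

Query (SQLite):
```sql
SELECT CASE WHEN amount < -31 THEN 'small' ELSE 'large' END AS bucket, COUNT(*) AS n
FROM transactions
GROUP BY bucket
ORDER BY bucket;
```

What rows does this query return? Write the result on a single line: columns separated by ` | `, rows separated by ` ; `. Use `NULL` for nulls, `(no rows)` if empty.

large | 5 ; small | 4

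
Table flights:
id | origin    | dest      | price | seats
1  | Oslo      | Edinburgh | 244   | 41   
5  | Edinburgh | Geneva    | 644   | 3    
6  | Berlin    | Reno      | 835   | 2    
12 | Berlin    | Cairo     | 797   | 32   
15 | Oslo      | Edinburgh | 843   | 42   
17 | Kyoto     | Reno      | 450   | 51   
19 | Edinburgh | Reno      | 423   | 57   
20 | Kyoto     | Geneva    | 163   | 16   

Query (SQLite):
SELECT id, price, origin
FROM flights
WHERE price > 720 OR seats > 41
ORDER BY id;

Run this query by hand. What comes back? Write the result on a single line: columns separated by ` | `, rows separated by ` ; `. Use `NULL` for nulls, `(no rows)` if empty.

price > 720: ids {6, 12, 15}
seats > 41: ids {15, 17, 19}
Combine with OR.

6 | 835 | Berlin ; 12 | 797 | Berlin ; 15 | 843 | Oslo ; 17 | 450 | Kyoto ; 19 | 423 | Edinburgh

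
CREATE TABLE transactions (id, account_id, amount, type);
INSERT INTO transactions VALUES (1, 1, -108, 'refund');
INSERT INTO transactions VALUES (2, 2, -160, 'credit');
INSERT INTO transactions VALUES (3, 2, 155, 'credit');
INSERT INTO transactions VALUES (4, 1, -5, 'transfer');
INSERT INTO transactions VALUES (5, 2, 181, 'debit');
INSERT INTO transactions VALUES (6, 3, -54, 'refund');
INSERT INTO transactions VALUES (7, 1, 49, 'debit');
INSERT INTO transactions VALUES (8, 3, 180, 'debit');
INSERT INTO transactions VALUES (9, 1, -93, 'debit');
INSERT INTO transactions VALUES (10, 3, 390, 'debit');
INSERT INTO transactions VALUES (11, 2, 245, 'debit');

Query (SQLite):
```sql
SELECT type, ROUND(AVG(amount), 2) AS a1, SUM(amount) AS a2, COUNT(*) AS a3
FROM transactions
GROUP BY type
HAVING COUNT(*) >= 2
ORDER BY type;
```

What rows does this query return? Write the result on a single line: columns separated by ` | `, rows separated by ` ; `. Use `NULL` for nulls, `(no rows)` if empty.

credit | -2.5 | -5 | 2 ; debit | 158.67 | 952 | 6 ; refund | -81 | -162 | 2

Group transactions by type.
Per group compute: ROUND(AVG(amount), 2), SUM(amount), COUNT(*).
HAVING: drop groups with fewer than 2 rows.
  credit: ids {2, 3} → ROUND(AVG(amount), 2)=-2.5, SUM(amount)=-5, COUNT(*)=2
  debit: ids {5, 7, 8, 9, 10, 11} → ROUND(AVG(amount), 2)=158.67, SUM(amount)=952, COUNT(*)=6
  refund: ids {1, 6} → ROUND(AVG(amount), 2)=-81, SUM(amount)=-162, COUNT(*)=2
  transfer: ids {4} → ROUND(AVG(amount), 2)=-5, SUM(amount)=-5, COUNT(*)=1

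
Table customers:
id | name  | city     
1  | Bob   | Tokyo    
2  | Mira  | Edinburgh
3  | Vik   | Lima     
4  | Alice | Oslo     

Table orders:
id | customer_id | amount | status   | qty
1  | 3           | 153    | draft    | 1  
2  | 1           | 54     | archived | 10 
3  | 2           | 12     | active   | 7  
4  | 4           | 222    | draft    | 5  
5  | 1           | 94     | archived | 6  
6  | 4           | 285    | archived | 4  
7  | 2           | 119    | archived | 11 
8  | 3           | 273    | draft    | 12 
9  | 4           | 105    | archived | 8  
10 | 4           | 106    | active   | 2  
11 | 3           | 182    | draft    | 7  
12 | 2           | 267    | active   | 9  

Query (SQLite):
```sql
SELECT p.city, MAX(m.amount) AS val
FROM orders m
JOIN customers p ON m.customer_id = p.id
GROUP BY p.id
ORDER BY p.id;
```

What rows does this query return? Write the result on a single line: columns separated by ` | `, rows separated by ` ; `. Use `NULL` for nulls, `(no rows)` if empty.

Tokyo | 94 ; Edinburgh | 267 ; Lima | 273 ; Oslo | 285

Join each orders row to its customers via customer_id.
Group joined rows by customers.id; compute MAX(m.amount) per group.
  1: ids {2, 5} → MAX(m.amount)=94
  2: ids {3, 7, 12} → MAX(m.amount)=267
  3: ids {1, 8, 11} → MAX(m.amount)=273
  4: ids {4, 6, 9, 10} → MAX(m.amount)=285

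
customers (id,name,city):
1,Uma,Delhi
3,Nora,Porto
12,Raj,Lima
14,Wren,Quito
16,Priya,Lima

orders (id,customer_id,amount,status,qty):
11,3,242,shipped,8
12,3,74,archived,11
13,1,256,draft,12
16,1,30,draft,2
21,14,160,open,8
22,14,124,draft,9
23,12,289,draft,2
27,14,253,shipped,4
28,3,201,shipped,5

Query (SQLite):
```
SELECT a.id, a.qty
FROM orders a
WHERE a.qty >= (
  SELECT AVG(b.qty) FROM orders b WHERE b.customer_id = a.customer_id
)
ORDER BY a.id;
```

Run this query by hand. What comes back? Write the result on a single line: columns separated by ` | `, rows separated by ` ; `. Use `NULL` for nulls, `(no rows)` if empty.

11 | 8 ; 12 | 11 ; 13 | 12 ; 21 | 8 ; 22 | 9 ; 23 | 2

For each orders row a, compute AVG(qty) over rows sharing a.customer_id.
Keep row a if a.qty >= that per-group AVG.
  customer_id=1: AVG(qty) = 7.0
  customer_id=3: AVG(qty) = 8.0
  customer_id=12: AVG(qty) = 2.0
  customer_id=14: AVG(qty) = 7.0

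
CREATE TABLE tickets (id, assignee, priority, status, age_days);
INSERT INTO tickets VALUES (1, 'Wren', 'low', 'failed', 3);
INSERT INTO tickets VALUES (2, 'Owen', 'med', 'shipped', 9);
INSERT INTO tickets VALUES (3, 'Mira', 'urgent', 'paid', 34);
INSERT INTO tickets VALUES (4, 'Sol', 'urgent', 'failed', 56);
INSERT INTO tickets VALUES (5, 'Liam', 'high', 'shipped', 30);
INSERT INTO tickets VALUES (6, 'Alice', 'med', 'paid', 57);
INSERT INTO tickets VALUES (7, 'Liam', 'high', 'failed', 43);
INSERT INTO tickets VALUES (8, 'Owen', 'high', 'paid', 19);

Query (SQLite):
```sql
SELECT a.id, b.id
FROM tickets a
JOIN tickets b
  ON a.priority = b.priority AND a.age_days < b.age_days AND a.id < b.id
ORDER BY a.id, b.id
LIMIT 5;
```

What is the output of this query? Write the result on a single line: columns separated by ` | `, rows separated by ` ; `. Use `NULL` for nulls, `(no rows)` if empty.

2 | 6 ; 3 | 4 ; 5 | 7

Pairs (a,b) with same priority, a.age_days < b.age_days, a.id < b.id.
priority groups: high:{5,7,8} low:{1} med:{2,6} urgent:{3,4}
Ordered by (a.id, b.id); first 5.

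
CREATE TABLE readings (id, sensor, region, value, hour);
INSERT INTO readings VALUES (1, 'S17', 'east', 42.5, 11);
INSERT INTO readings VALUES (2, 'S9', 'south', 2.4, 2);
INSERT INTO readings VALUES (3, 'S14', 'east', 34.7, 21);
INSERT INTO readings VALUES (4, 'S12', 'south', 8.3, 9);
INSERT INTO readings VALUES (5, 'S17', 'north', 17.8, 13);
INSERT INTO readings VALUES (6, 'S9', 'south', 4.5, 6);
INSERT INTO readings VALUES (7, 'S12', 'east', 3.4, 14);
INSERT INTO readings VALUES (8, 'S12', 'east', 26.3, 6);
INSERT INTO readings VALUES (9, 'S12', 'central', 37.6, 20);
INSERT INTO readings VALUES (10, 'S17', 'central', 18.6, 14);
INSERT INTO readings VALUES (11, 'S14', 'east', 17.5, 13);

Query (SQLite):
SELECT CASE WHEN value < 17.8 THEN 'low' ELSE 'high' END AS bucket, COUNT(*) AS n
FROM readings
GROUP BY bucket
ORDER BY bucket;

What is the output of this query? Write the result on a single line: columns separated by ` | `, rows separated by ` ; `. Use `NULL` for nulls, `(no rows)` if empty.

Bucket rows by value < 17.8 → 'low' else 'high'; count each bucket.

high | 6 ; low | 5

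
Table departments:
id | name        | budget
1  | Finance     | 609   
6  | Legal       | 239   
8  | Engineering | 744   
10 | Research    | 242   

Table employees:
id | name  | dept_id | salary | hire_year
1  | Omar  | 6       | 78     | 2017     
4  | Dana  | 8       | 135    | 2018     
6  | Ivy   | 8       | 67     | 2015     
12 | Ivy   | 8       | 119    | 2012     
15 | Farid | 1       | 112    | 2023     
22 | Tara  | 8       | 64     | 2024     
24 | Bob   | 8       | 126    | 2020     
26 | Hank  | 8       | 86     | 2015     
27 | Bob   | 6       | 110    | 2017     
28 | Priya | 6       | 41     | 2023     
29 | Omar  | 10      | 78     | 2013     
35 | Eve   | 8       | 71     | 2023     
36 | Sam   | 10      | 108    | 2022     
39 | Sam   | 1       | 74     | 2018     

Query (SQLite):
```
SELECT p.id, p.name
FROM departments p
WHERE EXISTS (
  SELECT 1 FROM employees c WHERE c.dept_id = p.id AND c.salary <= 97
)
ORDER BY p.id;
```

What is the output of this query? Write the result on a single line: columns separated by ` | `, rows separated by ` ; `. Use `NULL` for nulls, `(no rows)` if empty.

For each departments row, check whether any employees with matching dept_id has salary <= 97.
Keep rows where that is true.

1 | Finance ; 6 | Legal ; 8 | Engineering ; 10 | Research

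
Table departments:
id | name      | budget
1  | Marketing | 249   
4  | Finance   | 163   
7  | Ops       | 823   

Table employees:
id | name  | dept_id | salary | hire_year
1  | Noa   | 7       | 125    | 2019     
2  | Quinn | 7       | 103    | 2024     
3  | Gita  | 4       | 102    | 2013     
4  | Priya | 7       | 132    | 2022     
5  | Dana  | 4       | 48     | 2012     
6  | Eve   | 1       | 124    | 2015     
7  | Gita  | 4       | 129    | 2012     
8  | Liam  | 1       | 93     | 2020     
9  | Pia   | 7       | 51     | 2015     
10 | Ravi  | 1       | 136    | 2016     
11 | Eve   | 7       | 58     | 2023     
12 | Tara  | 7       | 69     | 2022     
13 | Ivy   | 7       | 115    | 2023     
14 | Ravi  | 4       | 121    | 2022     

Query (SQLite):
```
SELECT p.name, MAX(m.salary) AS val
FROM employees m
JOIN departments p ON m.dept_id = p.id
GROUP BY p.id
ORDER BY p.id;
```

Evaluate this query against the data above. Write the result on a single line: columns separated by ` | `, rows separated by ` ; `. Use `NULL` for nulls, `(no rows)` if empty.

Join each employees row to its departments via dept_id.
Group joined rows by departments.id; compute MAX(m.salary) per group.
  1: ids {6, 8, 10} → MAX(m.salary)=136
  4: ids {3, 5, 7, 14} → MAX(m.salary)=129
  7: ids {1, 2, 4, 9, 11, 12, 13} → MAX(m.salary)=132

Marketing | 136 ; Finance | 129 ; Ops | 132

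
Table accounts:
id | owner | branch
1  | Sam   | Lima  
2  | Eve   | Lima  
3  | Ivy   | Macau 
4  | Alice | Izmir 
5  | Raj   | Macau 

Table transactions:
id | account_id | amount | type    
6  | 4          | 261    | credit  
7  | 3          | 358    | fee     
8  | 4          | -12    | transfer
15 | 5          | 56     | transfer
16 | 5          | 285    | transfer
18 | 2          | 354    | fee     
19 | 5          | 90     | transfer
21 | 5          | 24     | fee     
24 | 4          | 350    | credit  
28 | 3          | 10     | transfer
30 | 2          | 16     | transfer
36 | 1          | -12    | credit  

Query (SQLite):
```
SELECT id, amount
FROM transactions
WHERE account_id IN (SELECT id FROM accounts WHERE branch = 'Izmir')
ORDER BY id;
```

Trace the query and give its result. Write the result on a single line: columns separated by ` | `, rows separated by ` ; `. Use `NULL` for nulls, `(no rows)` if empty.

Inner query: accounts.id where branch = 'Izmir'.
Outer: keep transactions rows whose account_id is in that set.
Inner query → {4}

6 | 261 ; 8 | -12 ; 24 | 350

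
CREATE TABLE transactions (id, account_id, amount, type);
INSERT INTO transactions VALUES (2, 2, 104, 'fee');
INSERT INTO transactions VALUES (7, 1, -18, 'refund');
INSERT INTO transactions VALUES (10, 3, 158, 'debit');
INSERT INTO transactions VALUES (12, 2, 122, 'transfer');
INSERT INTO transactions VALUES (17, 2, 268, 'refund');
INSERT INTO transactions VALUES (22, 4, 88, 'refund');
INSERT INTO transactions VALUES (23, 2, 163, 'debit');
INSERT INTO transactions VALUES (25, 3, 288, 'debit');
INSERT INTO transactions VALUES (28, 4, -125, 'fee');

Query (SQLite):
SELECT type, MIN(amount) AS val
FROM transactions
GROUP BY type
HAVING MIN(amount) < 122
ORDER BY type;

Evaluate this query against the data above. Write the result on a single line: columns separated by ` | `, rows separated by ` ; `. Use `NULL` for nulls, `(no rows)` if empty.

fee | -125 ; refund | -18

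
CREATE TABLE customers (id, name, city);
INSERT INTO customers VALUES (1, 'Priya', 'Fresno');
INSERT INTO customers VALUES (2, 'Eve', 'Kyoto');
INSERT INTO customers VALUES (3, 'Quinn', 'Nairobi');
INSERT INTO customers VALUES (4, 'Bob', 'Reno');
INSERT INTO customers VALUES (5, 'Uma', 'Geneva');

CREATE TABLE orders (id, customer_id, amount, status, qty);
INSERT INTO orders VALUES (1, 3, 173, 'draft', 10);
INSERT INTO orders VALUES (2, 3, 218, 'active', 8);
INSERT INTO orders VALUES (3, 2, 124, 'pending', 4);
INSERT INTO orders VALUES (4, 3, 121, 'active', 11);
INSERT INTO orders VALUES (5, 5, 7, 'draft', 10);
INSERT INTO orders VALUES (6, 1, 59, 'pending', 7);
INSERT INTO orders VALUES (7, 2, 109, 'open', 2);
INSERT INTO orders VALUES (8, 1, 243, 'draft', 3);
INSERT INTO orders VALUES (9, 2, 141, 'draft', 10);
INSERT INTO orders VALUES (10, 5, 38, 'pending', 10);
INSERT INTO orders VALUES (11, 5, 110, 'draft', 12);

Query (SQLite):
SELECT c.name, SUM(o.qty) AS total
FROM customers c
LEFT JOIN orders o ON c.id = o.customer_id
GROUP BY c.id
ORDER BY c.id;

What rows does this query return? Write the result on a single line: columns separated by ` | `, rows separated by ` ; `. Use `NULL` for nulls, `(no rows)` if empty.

LEFT JOIN keeps every customers row; unmatched ones get NULL for orders columns.
Group by customers.id and compute SUM(o.qty). SUM over an all-NULL group is NULL.
  1: ids {6, 8} → SUM(o.qty)=10
  2: ids {3, 7, 9} → SUM(o.qty)=16
  3: ids {1, 2, 4} → SUM(o.qty)=29
  4: ids {—} → SUM(o.qty)=NULL
  5: ids {5, 10, 11} → SUM(o.qty)=32

Priya | 10 ; Eve | 16 ; Quinn | 29 ; Bob | NULL ; Uma | 32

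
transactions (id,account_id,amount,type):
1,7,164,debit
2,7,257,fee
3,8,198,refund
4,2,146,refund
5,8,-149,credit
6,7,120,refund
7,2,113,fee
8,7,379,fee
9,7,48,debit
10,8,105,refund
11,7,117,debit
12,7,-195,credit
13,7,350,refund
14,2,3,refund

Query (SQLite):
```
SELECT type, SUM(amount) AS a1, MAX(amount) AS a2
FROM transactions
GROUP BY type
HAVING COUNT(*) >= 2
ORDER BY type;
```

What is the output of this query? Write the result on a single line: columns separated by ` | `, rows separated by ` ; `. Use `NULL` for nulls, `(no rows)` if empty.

credit | -344 | -149 ; debit | 329 | 164 ; fee | 749 | 379 ; refund | 922 | 350

Group transactions by type.
Per group compute: SUM(amount), MAX(amount).
HAVING: drop groups with fewer than 2 rows.
  credit: ids {5, 12} → SUM(amount)=-344, MAX(amount)=-149
  debit: ids {1, 9, 11} → SUM(amount)=329, MAX(amount)=164
  fee: ids {2, 7, 8} → SUM(amount)=749, MAX(amount)=379
  refund: ids {3, 4, 6, 10, 13, 14} → SUM(amount)=922, MAX(amount)=350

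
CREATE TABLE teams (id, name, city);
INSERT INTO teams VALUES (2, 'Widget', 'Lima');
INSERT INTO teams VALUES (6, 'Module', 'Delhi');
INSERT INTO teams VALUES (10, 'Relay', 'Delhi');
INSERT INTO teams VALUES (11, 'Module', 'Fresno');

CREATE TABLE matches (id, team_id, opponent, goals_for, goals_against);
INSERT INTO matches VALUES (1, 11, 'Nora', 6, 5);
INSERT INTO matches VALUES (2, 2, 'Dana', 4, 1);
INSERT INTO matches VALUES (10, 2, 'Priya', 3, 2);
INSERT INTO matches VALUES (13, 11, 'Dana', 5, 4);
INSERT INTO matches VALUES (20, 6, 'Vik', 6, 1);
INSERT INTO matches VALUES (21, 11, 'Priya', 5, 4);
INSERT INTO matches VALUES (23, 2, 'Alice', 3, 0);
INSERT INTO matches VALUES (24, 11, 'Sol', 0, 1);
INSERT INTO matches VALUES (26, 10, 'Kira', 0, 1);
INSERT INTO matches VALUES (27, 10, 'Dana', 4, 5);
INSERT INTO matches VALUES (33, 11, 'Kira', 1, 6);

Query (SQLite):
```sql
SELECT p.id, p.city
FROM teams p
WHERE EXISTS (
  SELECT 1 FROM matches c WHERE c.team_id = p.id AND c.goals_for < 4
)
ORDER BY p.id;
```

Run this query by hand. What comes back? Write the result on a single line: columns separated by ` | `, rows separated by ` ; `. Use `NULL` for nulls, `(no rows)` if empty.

For each teams row, check whether any matches with matching team_id has goals_for < 4.
Keep rows where that is true.

2 | Lima ; 10 | Delhi ; 11 | Fresno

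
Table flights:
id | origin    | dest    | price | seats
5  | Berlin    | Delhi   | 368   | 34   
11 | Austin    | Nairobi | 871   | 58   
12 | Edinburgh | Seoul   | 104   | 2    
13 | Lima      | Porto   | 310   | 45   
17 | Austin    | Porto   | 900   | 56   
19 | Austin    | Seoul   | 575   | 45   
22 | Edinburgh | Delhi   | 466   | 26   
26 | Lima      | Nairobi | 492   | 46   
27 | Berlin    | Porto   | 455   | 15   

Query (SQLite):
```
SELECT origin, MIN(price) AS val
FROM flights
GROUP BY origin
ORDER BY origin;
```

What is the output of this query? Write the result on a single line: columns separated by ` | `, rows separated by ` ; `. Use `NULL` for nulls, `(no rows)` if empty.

Austin | 575 ; Berlin | 368 ; Edinburgh | 104 ; Lima | 310

Partition flights by origin; compute MIN(price) within each group.
  Austin: ids {11, 17, 19} → MIN(price)=575
  Berlin: ids {5, 27} → MIN(price)=368
  Edinburgh: ids {12, 22} → MIN(price)=104
  Lima: ids {13, 26} → MIN(price)=310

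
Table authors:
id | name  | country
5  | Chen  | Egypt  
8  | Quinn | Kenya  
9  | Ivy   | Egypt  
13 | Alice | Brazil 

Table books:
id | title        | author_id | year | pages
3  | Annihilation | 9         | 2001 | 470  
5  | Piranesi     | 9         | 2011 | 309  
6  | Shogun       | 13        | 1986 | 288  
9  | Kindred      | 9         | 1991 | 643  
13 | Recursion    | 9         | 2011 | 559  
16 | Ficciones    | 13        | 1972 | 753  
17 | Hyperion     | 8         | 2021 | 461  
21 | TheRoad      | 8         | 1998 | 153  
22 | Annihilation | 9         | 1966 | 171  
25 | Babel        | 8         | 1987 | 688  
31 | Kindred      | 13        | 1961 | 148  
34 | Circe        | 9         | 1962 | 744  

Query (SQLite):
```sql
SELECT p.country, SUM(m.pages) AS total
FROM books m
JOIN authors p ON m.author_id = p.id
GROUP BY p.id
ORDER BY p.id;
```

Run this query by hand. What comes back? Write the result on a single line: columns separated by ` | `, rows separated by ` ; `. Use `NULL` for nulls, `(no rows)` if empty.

Join each books row to its authors via author_id.
Group joined rows by authors.id; compute SUM(m.pages) per group.
  8: ids {17, 21, 25} → SUM(m.pages)=1302
  9: ids {3, 5, 9, 13, 22, 34} → SUM(m.pages)=2896
  13: ids {6, 16, 31} → SUM(m.pages)=1189

Kenya | 1302 ; Egypt | 2896 ; Brazil | 1189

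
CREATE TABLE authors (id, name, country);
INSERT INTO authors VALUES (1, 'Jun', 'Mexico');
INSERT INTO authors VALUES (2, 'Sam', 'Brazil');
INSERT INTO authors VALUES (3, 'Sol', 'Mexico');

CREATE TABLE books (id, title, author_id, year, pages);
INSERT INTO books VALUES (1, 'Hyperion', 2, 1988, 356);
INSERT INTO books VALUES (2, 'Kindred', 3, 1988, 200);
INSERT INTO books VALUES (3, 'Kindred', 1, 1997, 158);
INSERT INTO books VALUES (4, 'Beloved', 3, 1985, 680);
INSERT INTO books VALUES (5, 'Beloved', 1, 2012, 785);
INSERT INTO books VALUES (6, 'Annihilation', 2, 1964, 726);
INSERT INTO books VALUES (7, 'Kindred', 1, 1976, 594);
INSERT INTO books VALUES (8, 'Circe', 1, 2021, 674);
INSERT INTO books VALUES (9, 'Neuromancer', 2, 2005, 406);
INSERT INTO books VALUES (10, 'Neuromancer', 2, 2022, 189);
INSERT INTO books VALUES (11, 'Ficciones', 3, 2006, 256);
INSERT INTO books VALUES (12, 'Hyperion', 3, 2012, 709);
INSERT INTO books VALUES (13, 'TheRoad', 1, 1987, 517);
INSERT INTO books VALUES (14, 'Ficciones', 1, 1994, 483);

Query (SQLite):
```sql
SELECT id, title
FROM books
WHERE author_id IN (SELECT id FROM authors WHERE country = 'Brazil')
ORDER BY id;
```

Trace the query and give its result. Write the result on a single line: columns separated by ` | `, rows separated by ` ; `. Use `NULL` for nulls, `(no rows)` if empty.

1 | Hyperion ; 6 | Annihilation ; 9 | Neuromancer ; 10 | Neuromancer

Inner query: authors.id where country = 'Brazil'.
Outer: keep books rows whose author_id is in that set.
Inner query → {2}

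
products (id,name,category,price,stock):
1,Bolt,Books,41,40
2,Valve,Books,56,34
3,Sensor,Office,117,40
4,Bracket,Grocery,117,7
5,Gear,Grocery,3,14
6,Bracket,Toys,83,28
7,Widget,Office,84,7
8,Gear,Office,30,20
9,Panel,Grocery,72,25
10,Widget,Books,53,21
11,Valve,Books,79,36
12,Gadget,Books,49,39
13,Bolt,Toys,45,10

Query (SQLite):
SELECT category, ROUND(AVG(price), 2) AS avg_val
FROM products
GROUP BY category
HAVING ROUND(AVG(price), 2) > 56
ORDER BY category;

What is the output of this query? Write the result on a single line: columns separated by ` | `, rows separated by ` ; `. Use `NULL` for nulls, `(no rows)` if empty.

Grocery | 64 ; Office | 77 ; Toys | 64

Partition products by category; compute ROUND(AVG(price), 2) within each group.
HAVING: keep groups where ROUND(AVG(price), 2) > 56.
  Books: ids {1, 2, 10, 11, 12} → ROUND(AVG(price), 2)=55.6
  Grocery: ids {4, 5, 9} → ROUND(AVG(price), 2)=64
  Office: ids {3, 7, 8} → ROUND(AVG(price), 2)=77
  Toys: ids {6, 13} → ROUND(AVG(price), 2)=64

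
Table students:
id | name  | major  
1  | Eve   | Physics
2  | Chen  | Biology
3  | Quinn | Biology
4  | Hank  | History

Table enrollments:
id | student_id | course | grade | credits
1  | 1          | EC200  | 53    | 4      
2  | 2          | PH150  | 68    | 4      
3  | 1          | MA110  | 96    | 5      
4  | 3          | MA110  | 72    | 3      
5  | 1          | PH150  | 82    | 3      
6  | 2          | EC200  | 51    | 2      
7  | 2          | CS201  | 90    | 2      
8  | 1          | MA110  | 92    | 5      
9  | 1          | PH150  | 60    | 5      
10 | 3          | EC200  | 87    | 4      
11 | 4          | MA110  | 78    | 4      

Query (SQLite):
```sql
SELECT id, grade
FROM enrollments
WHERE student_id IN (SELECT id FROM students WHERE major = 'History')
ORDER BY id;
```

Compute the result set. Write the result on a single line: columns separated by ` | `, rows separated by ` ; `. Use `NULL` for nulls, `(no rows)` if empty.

11 | 78

Inner query: students.id where major = 'History'.
Outer: keep enrollments rows whose student_id is in that set.
Inner query → {4}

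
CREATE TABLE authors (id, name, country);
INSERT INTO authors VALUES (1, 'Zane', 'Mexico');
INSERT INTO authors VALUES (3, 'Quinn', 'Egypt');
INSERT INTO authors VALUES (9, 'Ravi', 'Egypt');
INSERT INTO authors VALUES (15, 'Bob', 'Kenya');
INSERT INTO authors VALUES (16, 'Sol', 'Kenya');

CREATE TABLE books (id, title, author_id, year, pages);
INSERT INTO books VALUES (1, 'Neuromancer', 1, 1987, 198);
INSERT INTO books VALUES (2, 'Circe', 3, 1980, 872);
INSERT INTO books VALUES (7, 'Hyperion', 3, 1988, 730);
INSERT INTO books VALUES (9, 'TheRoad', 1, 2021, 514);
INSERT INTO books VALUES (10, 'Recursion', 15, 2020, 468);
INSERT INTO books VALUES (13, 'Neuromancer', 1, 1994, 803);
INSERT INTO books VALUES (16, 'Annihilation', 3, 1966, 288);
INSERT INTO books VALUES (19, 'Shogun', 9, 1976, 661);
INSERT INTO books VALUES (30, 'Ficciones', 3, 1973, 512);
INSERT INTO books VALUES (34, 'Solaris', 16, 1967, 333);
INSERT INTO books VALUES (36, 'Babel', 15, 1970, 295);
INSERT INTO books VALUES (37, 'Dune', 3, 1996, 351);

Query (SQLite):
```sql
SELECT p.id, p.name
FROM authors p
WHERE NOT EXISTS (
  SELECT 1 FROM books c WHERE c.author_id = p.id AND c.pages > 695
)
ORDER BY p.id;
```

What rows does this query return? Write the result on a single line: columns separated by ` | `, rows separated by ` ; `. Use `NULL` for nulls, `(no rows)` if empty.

For each authors row, check whether any books with matching author_id has pages > 695.
Keep rows where that is false.

9 | Ravi ; 15 | Bob ; 16 | Sol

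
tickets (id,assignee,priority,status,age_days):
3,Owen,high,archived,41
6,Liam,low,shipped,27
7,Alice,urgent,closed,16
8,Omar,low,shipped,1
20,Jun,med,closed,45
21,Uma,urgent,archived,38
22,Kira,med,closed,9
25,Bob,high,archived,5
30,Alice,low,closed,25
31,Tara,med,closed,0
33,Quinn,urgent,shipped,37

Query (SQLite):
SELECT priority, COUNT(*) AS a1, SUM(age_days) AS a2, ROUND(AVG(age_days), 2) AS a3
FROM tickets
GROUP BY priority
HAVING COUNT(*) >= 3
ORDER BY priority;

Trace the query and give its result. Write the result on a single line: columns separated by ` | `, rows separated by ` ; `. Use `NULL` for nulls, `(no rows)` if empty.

low | 3 | 53 | 17.67 ; med | 3 | 54 | 18 ; urgent | 3 | 91 | 30.33

Group tickets by priority.
Per group compute: COUNT(*), SUM(age_days), ROUND(AVG(age_days), 2).
HAVING: drop groups with fewer than 3 rows.
  high: ids {3, 25} → COUNT(*)=2, SUM(age_days)=46, ROUND(AVG(age_days), 2)=23
  low: ids {6, 8, 30} → COUNT(*)=3, SUM(age_days)=53, ROUND(AVG(age_days), 2)=17.67
  med: ids {20, 22, 31} → COUNT(*)=3, SUM(age_days)=54, ROUND(AVG(age_days), 2)=18
  urgent: ids {7, 21, 33} → COUNT(*)=3, SUM(age_days)=91, ROUND(AVG(age_days), 2)=30.33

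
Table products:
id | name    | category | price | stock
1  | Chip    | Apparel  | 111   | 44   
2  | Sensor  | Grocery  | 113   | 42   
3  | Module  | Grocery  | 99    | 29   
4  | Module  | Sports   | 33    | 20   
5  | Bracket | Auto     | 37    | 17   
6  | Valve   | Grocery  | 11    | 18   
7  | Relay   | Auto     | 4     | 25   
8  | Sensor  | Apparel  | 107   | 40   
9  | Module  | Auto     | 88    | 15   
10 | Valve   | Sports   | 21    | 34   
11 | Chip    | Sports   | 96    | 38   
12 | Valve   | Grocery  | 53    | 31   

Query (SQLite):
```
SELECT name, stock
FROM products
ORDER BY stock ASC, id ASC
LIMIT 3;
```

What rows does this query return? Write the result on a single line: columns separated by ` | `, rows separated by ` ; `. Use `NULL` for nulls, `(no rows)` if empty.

Sort by stock asc, tiebreak id asc: (15, id=9), (17, id=5), (18, id=6), (20, id=4), (25, id=7), (29, id=3) …. Take first 3.

Module | 15 ; Bracket | 17 ; Valve | 18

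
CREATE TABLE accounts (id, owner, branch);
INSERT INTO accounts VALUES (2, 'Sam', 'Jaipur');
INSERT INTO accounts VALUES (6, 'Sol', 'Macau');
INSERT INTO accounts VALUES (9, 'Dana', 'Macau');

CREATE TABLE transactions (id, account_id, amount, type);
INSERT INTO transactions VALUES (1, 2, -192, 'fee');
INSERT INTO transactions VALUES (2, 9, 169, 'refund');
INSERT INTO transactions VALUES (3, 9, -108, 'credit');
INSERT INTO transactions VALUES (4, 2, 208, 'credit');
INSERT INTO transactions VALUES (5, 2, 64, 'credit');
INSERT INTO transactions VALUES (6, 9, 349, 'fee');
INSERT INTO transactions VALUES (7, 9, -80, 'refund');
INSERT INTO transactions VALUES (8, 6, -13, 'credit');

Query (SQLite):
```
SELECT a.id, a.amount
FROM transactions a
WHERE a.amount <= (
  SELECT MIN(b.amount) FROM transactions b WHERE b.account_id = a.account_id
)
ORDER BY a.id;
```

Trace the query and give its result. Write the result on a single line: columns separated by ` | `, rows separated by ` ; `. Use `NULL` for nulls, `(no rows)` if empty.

1 | -192 ; 3 | -108 ; 8 | -13

For each transactions row a, compute MIN(amount) over rows sharing a.account_id.
Keep row a if a.amount <= that per-group MIN.
  account_id=2: MIN(amount) = -192
  account_id=6: MIN(amount) = -13
  account_id=9: MIN(amount) = -108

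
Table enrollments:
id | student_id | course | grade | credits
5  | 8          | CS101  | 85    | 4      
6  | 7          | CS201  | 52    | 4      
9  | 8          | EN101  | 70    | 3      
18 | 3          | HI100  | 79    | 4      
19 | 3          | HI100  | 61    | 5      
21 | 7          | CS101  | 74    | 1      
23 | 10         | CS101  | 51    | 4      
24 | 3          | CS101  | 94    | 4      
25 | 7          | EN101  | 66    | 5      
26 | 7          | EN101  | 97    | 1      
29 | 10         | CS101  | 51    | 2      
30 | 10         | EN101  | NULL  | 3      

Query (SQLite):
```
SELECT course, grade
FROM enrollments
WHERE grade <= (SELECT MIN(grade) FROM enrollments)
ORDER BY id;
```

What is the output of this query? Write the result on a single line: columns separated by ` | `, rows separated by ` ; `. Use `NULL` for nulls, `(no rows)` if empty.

CS101 | 51 ; CS101 | 51

Scalar subquery: MIN(grade) over all enrollments rows = 51.
Keep rows where grade <= that value.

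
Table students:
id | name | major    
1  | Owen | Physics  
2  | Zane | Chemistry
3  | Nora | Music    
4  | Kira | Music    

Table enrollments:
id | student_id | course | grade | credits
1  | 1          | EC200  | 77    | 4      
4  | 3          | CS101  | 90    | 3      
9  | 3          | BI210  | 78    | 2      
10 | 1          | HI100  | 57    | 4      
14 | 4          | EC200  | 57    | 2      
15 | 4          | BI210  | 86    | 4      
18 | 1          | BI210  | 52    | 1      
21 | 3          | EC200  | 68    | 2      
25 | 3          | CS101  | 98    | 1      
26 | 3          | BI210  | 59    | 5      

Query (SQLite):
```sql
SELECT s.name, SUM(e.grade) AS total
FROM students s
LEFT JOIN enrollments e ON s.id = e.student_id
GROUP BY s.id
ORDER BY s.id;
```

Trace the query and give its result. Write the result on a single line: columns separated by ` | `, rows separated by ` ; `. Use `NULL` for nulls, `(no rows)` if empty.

LEFT JOIN keeps every students row; unmatched ones get NULL for enrollments columns.
Group by students.id and compute SUM(e.grade). SUM over an all-NULL group is NULL.
  1: ids {1, 10, 18} → SUM(e.grade)=186
  2: ids {—} → SUM(e.grade)=NULL
  3: ids {4, 9, 21, 25, 26} → SUM(e.grade)=393
  4: ids {14, 15} → SUM(e.grade)=143

Owen | 186 ; Zane | NULL ; Nora | 393 ; Kira | 143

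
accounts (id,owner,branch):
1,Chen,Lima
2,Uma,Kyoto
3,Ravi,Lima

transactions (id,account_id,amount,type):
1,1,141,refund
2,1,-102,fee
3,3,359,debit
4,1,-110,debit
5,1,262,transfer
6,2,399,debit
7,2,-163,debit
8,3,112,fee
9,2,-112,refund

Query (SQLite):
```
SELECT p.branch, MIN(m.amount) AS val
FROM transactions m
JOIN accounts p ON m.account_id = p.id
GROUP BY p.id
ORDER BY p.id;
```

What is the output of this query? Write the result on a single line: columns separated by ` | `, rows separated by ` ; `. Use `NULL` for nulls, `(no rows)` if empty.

Lima | -110 ; Kyoto | -163 ; Lima | 112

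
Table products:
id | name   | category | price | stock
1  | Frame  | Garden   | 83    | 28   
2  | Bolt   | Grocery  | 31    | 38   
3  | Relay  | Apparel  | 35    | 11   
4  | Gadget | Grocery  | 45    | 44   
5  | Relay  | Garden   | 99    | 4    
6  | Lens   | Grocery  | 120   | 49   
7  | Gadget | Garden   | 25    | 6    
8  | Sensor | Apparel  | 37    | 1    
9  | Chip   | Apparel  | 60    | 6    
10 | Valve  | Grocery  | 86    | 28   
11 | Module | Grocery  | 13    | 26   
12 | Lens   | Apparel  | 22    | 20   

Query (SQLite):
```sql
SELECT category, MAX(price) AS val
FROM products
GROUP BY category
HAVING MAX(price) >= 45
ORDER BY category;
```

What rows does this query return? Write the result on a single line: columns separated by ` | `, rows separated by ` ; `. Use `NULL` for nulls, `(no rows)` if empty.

Partition products by category; compute MAX(price) within each group.
HAVING: keep groups where MAX(price) >= 45.
  Apparel: ids {3, 8, 9, 12} → MAX(price)=60
  Garden: ids {1, 5, 7} → MAX(price)=99
  Grocery: ids {2, 4, 6, 10, 11} → MAX(price)=120

Apparel | 60 ; Garden | 99 ; Grocery | 120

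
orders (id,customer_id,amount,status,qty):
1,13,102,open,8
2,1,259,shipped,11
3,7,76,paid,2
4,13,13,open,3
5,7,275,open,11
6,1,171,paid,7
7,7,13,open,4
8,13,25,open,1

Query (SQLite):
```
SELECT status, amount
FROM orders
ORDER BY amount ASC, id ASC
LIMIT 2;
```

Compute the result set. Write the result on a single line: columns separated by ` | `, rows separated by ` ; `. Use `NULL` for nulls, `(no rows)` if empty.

Sort by amount asc, tiebreak id asc: (13, id=4), (13, id=7), (25, id=8), (76, id=3), (102, id=1) …. Take first 2.

open | 13 ; open | 13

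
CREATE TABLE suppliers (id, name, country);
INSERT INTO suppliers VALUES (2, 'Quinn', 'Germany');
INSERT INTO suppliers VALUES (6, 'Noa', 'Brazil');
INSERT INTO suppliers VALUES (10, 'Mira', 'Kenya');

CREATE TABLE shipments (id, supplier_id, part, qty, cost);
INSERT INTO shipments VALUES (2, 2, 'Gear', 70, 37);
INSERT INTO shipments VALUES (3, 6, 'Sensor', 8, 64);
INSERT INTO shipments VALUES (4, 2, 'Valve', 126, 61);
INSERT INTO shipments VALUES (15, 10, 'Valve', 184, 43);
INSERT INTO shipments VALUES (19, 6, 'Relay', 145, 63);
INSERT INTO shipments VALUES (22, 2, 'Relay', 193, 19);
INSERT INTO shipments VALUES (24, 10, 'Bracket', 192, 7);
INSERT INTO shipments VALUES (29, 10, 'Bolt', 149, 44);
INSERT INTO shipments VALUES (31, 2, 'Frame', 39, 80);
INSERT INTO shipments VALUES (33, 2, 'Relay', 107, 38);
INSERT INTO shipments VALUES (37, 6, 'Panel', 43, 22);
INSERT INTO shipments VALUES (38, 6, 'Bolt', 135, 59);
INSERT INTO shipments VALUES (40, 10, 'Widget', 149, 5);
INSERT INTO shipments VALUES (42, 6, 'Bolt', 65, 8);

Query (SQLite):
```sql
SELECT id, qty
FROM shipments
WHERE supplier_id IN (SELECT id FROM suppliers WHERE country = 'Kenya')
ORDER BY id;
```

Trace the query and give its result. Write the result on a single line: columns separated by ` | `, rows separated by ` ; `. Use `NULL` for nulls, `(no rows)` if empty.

15 | 184 ; 24 | 192 ; 29 | 149 ; 40 | 149

Inner query: suppliers.id where country = 'Kenya'.
Outer: keep shipments rows whose supplier_id is in that set.
Inner query → {10}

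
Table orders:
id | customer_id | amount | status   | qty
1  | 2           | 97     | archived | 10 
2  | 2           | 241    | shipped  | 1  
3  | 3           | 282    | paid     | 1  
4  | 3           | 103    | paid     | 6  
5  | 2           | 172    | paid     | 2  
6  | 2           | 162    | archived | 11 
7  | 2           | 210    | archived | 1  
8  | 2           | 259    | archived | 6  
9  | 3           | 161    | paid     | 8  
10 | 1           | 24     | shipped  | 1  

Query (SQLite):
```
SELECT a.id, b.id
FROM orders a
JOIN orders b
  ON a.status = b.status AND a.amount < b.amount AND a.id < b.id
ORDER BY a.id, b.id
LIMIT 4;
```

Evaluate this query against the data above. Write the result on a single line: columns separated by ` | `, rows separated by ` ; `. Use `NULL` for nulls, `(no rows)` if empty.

1 | 6 ; 1 | 7 ; 1 | 8 ; 4 | 5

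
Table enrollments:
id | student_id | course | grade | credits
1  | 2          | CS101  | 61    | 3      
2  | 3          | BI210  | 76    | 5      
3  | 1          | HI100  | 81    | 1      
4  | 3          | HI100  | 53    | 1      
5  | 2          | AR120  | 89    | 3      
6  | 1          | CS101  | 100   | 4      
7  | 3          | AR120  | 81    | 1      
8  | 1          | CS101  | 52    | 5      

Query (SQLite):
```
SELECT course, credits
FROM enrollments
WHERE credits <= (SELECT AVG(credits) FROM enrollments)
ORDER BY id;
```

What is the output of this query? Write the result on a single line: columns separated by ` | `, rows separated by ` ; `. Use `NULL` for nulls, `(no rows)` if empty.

Scalar subquery: AVG(credits) over all enrollments rows = 2.875.
Keep rows where credits <= that value.

HI100 | 1 ; HI100 | 1 ; AR120 | 1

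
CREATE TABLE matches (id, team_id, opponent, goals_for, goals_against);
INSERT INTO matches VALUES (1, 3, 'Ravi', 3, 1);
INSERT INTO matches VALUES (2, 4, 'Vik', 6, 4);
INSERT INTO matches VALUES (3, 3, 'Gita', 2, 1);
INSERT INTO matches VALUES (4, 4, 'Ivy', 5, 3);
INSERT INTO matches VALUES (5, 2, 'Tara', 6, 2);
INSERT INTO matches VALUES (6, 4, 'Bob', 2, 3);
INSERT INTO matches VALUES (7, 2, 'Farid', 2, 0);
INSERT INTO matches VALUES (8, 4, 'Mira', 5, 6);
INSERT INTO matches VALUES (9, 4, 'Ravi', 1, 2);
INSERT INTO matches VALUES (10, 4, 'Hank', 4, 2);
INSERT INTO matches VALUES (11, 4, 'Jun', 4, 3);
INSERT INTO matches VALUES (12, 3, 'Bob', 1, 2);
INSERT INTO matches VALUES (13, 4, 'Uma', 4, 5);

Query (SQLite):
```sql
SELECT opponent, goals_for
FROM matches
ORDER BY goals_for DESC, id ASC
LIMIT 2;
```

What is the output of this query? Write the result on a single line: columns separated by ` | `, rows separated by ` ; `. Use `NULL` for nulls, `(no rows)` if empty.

Vik | 6 ; Tara | 6

Sort by goals_for desc, tiebreak id asc: (6, id=2), (6, id=5), (5, id=4), (5, id=8), (4, id=10) …. Take first 2.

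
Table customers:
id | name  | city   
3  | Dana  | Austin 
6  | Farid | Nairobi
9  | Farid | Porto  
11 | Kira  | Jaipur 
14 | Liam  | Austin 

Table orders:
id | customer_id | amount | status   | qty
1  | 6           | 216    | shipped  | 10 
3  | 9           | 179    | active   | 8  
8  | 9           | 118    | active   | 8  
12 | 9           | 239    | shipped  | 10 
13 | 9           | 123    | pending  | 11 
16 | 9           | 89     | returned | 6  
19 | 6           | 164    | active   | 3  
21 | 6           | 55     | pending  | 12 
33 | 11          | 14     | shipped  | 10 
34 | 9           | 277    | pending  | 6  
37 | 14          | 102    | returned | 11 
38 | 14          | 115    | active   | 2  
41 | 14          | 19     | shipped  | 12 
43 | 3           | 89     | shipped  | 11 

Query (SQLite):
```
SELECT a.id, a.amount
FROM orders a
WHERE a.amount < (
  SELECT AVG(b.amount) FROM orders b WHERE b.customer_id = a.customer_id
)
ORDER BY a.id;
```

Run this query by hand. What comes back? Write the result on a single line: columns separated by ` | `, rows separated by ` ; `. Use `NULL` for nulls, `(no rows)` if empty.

8 | 118 ; 13 | 123 ; 16 | 89 ; 21 | 55 ; 41 | 19

For each orders row a, compute AVG(amount) over rows sharing a.customer_id.
Keep row a if a.amount < that per-group AVG.
  customer_id=3: AVG(amount) = 89.0
  customer_id=6: AVG(amount) = 145.0
  customer_id=9: AVG(amount) = 170.833333
  customer_id=11: AVG(amount) = 14.0
  customer_id=14: AVG(amount) = 78.666667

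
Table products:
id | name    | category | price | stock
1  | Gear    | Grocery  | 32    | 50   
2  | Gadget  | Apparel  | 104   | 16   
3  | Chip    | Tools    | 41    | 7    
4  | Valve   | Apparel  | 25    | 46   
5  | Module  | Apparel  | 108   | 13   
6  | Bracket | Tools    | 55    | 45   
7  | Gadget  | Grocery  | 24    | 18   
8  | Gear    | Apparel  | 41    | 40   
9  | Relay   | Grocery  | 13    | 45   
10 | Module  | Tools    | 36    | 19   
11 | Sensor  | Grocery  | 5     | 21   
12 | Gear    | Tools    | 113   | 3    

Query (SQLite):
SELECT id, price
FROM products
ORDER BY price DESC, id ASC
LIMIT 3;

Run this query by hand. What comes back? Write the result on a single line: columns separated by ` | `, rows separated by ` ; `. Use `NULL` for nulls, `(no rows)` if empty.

Sort by price desc, tiebreak id asc: (113, id=12), (108, id=5), (104, id=2), (55, id=6), (41, id=3), (41, id=8) …. Take first 3.

12 | 113 ; 5 | 108 ; 2 | 104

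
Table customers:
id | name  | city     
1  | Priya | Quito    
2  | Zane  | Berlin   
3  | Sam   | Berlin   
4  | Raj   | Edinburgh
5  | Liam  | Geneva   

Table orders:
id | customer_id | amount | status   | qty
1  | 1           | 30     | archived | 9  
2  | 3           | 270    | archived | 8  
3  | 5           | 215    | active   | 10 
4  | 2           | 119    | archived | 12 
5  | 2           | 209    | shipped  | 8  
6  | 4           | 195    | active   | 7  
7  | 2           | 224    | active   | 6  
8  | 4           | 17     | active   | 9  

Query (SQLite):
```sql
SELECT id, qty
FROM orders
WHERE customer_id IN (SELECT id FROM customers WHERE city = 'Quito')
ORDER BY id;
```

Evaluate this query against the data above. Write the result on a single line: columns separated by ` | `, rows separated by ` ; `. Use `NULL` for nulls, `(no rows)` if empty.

Inner query: customers.id where city = 'Quito'.
Outer: keep orders rows whose customer_id is in that set.
Inner query → {1}

1 | 9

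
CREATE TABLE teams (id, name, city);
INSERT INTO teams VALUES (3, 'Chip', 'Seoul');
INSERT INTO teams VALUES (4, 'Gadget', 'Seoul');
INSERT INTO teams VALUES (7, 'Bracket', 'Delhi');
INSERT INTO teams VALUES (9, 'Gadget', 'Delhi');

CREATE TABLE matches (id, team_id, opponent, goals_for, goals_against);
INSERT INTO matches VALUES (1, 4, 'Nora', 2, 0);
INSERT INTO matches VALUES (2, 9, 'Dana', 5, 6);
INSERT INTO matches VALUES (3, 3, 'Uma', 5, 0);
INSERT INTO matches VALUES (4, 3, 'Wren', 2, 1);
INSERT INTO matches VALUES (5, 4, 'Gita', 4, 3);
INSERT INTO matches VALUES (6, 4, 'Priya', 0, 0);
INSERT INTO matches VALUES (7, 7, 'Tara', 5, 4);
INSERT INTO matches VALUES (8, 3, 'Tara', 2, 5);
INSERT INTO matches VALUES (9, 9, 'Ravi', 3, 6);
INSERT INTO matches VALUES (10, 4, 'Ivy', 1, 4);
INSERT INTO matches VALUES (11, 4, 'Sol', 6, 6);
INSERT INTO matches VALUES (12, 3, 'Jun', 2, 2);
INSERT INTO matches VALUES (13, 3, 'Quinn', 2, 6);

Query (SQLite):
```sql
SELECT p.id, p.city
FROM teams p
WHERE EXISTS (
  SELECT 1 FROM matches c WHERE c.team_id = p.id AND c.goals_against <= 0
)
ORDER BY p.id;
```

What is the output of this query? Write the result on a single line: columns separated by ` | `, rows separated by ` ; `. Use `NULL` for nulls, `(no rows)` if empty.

For each teams row, check whether any matches with matching team_id has goals_against <= 0.
Keep rows where that is true.

3 | Seoul ; 4 | Seoul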